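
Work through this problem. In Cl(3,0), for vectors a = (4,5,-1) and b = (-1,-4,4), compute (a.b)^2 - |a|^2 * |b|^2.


a . b = 4*(-1) + 5*(-4) + (-1)*4
= -4 + (-20) + (-4) = -28
|a|^2 = 4^2 + 5^2 + (-1)^2 = 42
|b|^2 = (-1)^2 + (-4)^2 + 4^2 = 33
(a.b)^2 = (-28)^2 = 784
|a|^2 * |b|^2 = 42 * 33 = 1386
Result = 784 - 1386 = -602


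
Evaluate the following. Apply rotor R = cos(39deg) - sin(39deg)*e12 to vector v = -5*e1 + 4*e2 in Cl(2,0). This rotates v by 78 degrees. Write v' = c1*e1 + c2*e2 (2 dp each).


Rotor R = cos(39deg) - sin(39deg)*e12
Rotation angle theta = 2 * 39 = 78 degrees
v' = R*v*~R rotates v by theta.
cos(78deg) = 0.2079, sin(78deg) = 0.9781
v'_1 = -5*cos(78deg) - 4*sin(78deg)
= -5*0.2079 - 4*0.9781
= -4.95
v'_2 = -5*sin(78deg) + 4*cos(78deg)
= -5*0.9781 + 4*0.2079
= -4.06
v' = -4.95*e1 - 4.06*e2


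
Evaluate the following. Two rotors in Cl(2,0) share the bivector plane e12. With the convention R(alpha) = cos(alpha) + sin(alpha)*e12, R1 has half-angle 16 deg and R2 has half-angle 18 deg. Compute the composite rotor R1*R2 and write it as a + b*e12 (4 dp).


Same-plane rotors commute and their half-angles add:
R1*R2 = cos(a1 + a2) + sin(a1 + a2)*e12.
a1 + a2 = 16 + 18 = 34 deg
cos(34 deg) = 0.8290
sin(34 deg) = 0.5592
R1*R2 = 0.8290 + 0.5592*e12


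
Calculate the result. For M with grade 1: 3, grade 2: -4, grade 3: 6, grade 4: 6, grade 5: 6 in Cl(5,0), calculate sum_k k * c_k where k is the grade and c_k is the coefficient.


Grade-weighted sum = sum of grade_k * coefficient_k
1*3 = 3
2*(-4) = -8
3*6 = 18
4*6 = 24
5*6 = 30
Total = 3 + (-8) + 18 + 24 + 30 = 67


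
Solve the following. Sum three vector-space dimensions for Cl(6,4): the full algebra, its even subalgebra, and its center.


n = 6 + 4 = 10
Total dim = 2^10 = 1024
Even subalgebra dim = 2^9 = 512
n is even, so center dim = 1
Sum = 1024 + 512 + 1 = 1537


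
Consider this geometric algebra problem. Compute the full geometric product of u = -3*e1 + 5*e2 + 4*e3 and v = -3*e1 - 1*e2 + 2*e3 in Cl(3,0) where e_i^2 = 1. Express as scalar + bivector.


In Cl(3,0): e_i^2 = 1, e_ie_j = -e_je_i for i != j.
Scalar part = u . v = (-3)*(-3) + 5*(-1) + 4*2
= 9 + (-5) + 8 = 12
e12 coeff = (-3)*(-1) - 5*(-3) = 3 - (-15) = 18
e13 coeff = (-3)*2 - 4*(-3) = -6 - (-12) = 6
e23 coeff = 5*2 - 4*(-1) = 10 - (-4) = 14
uv = 12 + 18*e12 + 6*e13 + 14*e23


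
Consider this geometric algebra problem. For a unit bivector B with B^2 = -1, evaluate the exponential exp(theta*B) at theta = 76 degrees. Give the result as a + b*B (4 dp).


For a unit bivector B with B^2 = -1, the exponential series gives
e^(theta*B) = cos(theta) + sin(theta)*B (the GA analogue of Euler's formula).
theta = 76 degrees = 1.32645 rad
cos(76 deg) = 0.2419
sin(76 deg) = 0.9703
exp(theta*B) = 0.2419 + 0.9703*B


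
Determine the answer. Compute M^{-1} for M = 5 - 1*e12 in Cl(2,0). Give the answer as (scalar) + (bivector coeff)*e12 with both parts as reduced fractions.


M = 5 - 1*e12, where e12^2 = -1.
Since M commutes with its reverse ~M = a - b*e12, M * ~M = a^2 - b^2*e12^2 = a^2 + b^2.
So M^{-1} = ~M / (a^2 + b^2) = (a - b*e12)/(a^2 + b^2).
a^2 + b^2 = 25 + 1 = 26
Scalar part = 5/26 = 5/26
Bivector coeff = 1/26 = 1/26
M^{-1} = 5/26 + 1/26*e12


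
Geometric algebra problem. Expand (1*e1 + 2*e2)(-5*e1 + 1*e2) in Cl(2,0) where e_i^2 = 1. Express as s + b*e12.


Expand: (1*e1 + 2*e2)(-5*e1 + 1*e2)
= 1*(-5)*e1e1 + 1*1*e1e2 + 2*(-5)*e2e1 + 2*1*e2e2
Using e1^2 = e2^2 = 1, e2e1 = -e1e2:
Scalar part s = 1*(-5) + 2*1 = -5 + 2 = -3
Bivector part b = 1*1 - 2*(-5) = 1 - (-10) = 11
uv = -3 + 11*e12


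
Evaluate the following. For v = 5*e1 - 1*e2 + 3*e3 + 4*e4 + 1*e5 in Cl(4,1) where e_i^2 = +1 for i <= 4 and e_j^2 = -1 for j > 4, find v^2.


v^2 = sum of c_i^2 * e_i^2
Positive signature terms (e_i^2 = +1): 5^2 + (-1)^2 + 3^2 + 4^2 = 51
Negative signature terms (e_j^2 = -1): 1^2 = 1
v^2 = 51 - 1 = 50


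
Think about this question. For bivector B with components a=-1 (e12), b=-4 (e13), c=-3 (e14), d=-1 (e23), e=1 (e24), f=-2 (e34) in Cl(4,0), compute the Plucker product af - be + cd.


Plucker relation: af - be + cd
a*f = (-1)*(-2) = 2
b*e = (-4)*1 = -4
c*d = (-3)*(-1) = 3
af - be + cd = 2 - (-4) + 3
= 9


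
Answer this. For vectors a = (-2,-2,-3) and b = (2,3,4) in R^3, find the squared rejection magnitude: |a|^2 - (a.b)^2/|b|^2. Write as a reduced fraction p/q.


|a|^2 = (-2)^2 + (-2)^2 + (-3)^2 = 17
|b|^2 = 2^2 + 3^2 + 4^2 = 29
a . b = (-2)*2 + (-2)*3 + (-3)*4 = -22
(a.b)^2 = (-22)^2 = 484
|rej|^2 = 17 - 484/29
= (493 - 484)/29
= 9/29
In lowest terms: 9/29


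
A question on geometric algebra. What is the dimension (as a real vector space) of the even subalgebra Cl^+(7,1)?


Even subalgebra dimension = 2^(n-1)
n = 7 + 1 = 8
2^(8 - 1) = 2^7 = 128
Verification: sum of C(8,k) for even k = 1 + 28 + 70 + 28 + 1 = 128
Result = 128


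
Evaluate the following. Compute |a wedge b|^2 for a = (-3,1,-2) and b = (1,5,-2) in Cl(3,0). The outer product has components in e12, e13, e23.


a wedge b = (a1*b2 - a2*b1)*e12 + (a1*b3 - a3*b1)*e13 + (a2*b3 - a3*b2)*e23
e12 coeff: (-3)*5 - 1*1 = -15 - 1 = -16
e13 coeff: (-3)*(-2) - (-2)*1 = 6 - (-2) = 8
e23 coeff: 1*(-2) - (-2)*5 = -2 - (-10) = 8
|a wedge b|^2 = (-16)^2 + 8^2 + 8^2
= 256 + 64 + 64
= 384


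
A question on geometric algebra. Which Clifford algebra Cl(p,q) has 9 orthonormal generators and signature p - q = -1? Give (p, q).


We need p + q = 9 and p - q = -1.
Adding: 2p = 9 + (-1) = 8, so p = 4.
Then q = 9 - 4 = 5.
(p, q) = (4, 5)


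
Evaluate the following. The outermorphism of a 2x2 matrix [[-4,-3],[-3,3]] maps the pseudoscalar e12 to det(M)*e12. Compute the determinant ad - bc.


The outermorphism of a linear map f sends e1^e2 to f(e1)^f(e2).
f(e1) = -4*e1 - 3*e2
f(e2) = -3*e1 + 3*e2
f(e1) ^ f(e2) = (-4*e1 - 3*e2) ^ (-3*e1 + 3*e2)
= (-4)*3*e12 + (-3)*(-3)*e21
= (-12 - 9)*e12
= -21*e12
Coefficient = -21


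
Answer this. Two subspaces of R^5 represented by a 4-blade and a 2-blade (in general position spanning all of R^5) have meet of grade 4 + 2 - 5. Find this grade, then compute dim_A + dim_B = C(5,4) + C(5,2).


Meet grade = grade(A) + grade(B) - n
= 4 + 2 - 5 = 1
C(5,4) = 5
C(5,2) = 10
dim_A + dim_B = 5 + 10 = 15


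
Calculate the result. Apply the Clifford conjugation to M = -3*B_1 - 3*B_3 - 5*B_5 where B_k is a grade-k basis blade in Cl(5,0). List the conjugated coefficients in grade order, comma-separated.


Clifford conjugate sign for grade k: (-1)^(k(k+1)/2)
Grade 1: (-1)^(1*2/2) = (-1)^1 = -1, coeff -3 -> 3
Grade 3: (-1)^(3*4/2) = (-1)^6 = 1, coeff -3 -> -3
Grade 5: (-1)^(5*6/2) = (-1)^15 = -1, coeff -5 -> 5
Conjugated coefficients: 3, -3, 5


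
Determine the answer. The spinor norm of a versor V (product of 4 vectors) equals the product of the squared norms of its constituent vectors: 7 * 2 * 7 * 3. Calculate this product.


Spinor norm N(V) = |v1|^2 * |v2|^2 * ... * |v4|^2
= 7 * 2 * 7 * 3
Running product: 7, 14, 98, 294
N(V) = 294


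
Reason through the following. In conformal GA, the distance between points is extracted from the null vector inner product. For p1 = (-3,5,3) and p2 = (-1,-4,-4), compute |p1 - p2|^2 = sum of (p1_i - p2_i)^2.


p1 - p2 = (-2, 9, 7)
|p1 - p2|^2 = (-2)^2 + 9^2 + 7^2
= 4 + 81 + 49
= 134


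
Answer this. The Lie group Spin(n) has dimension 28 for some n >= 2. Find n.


dim Spin(n) = dim so(n) = n(n-1)/2.
Solve n(n-1)/2 = 28, i.e. n^2 - n - 56 = 0.
Discriminant = 1 + 8*28 = 225
n = (1 + sqrt(225))/2 = (1 + 15)/2 = 8


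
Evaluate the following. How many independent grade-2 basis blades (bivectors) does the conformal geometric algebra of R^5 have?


The conformal model of R^5 uses Cl(6,1) with m = 5 + 2 = 7 generators.
Number of grade-2 blades = C(m, 2) = C(7, 2)
= 7*6/2 = 21


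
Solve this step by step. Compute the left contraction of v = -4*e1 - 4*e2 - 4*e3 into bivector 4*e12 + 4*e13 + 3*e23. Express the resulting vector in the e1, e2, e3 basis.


Left contraction v _| B = <vB>_1 (grade-1 part of the geometric product vB).
Using e1_|e12 = e2, e2_|e12 = -e1, e1_|e13 = e3, e3_|e13 = -e1, e2_|e23 = e3, e3_|e23 = -e2:
e1 coeff: -v2*b12 - v3*b13 = -(-4)*(4) - (-4)*(4) = 32
e2 coeff: v1*b12 - v3*b23 = (-4)*(4) - (-4)*(3) = -4
e3 coeff: v1*b13 + v2*b23 = (-4)*(4) + (-4)*(3) = -28
v _| B = 32*e1 - 4*e2 - 28*e3


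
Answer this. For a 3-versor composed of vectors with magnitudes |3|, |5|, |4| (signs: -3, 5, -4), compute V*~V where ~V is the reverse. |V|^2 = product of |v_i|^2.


Each vector v_i has |v_i|^2 = s_i^2
Squared scales: (-3)^2 = 9, 5^2 = 25, (-4)^2 = 16
|V|^2 = 9 * 25 * 16
= 3600


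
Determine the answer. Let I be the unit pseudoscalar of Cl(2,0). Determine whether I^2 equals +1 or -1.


The pseudoscalar I = e1...e_n (product of all n generators) of Cl(p,q) satisfies I^2 = (-1)^(q + n(n-1)/2).
p = 2, q = 0, n = p + q = 2
n(n-1)/2 = 2 * 1 / 2 = 1
Exponent = q + n(n-1)/2 = 0 + 1 = 1
I^2 = (-1)^1 = -1


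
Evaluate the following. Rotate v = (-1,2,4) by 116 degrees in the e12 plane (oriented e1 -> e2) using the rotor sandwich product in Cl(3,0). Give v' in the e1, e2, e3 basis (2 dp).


Rotor R = cos(58deg) - sin(58deg)*e12
Rotation angle theta = 2 * 58 = 116 degrees in the e12 plane (e1 -> e2).
The component perpendicular to the plane (e3) is invariant: v'_3 = v3 = 4.00
cos(116deg) = -0.4384, sin(116deg) = 0.8988
v'_1 = v1*cos(theta) - v2*sin(theta) = -1*(-0.4384) - 2*0.8988 = -1.36
v'_2 = v1*sin(theta) + v2*cos(theta) = -1*0.8988 + 2*(-0.4384) = -1.78
v' = -1.36*e1 - 1.78*e2 + 4.00*e3


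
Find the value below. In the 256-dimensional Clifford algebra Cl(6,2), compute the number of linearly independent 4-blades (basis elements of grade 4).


Number of grade-k basis blades in Cl(p,q) with n = p + q is C(n, k).
n = 6 + 2 = 8
C(8, 4) = 8! / (4! * 4!)
= 40320 / (24 * 24)
= 70


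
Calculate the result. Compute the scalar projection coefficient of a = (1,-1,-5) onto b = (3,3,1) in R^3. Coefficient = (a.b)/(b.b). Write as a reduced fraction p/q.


Projection coefficient = (a . b) / (b . b)
a . b = 1*3 + (-1)*3 + (-5)*1
= 3 + (-3) + (-5) = -5
b . b = 3^2 + 3^2 + 1^2
= 9 + 9 + 1 = 19
Coefficient = -5/19
In lowest terms: -5/19


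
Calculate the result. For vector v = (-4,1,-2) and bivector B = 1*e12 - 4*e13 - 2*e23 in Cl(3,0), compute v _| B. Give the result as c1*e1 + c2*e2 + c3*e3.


Left contraction v _| B = <vB>_1 (grade-1 part of the geometric product vB).
Using e1_|e12 = e2, e2_|e12 = -e1, e1_|e13 = e3, e3_|e13 = -e1, e2_|e23 = e3, e3_|e23 = -e2:
e1 coeff: -v2*b12 - v3*b13 = -(1)*(1) - (-2)*(-4) = -9
e2 coeff: v1*b12 - v3*b23 = (-4)*(1) - (-2)*(-2) = -8
e3 coeff: v1*b13 + v2*b23 = (-4)*(-4) + (1)*(-2) = 14
v _| B = -9*e1 - 8*e2 + 14*e3


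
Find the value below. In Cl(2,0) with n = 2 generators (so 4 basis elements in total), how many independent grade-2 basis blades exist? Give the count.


Number of grade-k basis blades in Cl(p,q) with n = p + q is C(n, k).
n = 2 + 0 = 2
C(2, 2) = 2! / (2! * 0!)
= 2 / (2 * 1)
= 1


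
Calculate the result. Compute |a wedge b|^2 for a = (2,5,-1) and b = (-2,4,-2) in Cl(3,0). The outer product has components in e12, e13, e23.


a wedge b = (a1*b2 - a2*b1)*e12 + (a1*b3 - a3*b1)*e13 + (a2*b3 - a3*b2)*e23
e12 coeff: 2*4 - 5*(-2) = 8 - (-10) = 18
e13 coeff: 2*(-2) - (-1)*(-2) = -4 - 2 = -6
e23 coeff: 5*(-2) - (-1)*4 = -10 - (-4) = -6
|a wedge b|^2 = 18^2 + (-6)^2 + (-6)^2
= 324 + 36 + 36
= 396


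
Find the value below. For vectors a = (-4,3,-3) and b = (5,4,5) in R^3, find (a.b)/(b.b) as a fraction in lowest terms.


Projection coefficient = (a . b) / (b . b)
a . b = (-4)*5 + 3*4 + (-3)*5
= -20 + 12 + (-15) = -23
b . b = 5^2 + 4^2 + 5^2
= 25 + 16 + 25 = 66
Coefficient = -23/66
In lowest terms: -23/66


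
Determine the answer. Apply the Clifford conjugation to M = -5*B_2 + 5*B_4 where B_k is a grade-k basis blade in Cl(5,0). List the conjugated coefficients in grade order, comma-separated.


Clifford conjugate sign for grade k: (-1)^(k(k+1)/2)
Grade 2: (-1)^(2*3/2) = (-1)^3 = -1, coeff -5 -> 5
Grade 4: (-1)^(4*5/2) = (-1)^10 = 1, coeff 5 -> 5
Conjugated coefficients: 5, 5


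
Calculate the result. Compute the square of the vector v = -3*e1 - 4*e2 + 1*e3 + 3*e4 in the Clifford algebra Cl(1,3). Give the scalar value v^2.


v^2 = sum of c_i^2 * e_i^2
Positive signature terms (e_i^2 = +1): (-3)^2 = 9
Negative signature terms (e_j^2 = -1): (-4)^2 + 1^2 + 3^2 = 26
v^2 = 9 - 26 = -17


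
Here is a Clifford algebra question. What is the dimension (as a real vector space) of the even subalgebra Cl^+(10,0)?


Even subalgebra dimension = 2^(n-1)
n = 10 + 0 = 10
2^(10 - 1) = 2^9 = 512
Verification: sum of C(10,k) for even k = 1 + 45 + 210 + 210 + 45 + 1 = 512
Result = 512


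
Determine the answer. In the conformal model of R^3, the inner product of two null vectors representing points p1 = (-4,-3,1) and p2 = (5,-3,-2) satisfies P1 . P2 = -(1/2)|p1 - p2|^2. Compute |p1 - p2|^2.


p1 - p2 = (-9, 0, 3)
|p1 - p2|^2 = (-9)^2 + 0^2 + 3^2
= 81 + 0 + 9
= 90


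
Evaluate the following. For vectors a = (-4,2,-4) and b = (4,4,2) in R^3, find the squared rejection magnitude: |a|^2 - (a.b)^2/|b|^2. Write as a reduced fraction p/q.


|a|^2 = (-4)^2 + 2^2 + (-4)^2 = 36
|b|^2 = 4^2 + 4^2 + 2^2 = 36
a . b = (-4)*4 + 2*4 + (-4)*2 = -16
(a.b)^2 = (-16)^2 = 256
|rej|^2 = 36 - 256/36
= (1296 - 256)/36
= 1040/36
In lowest terms: 260/9


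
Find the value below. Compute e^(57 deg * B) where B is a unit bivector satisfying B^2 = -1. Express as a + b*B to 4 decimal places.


For a unit bivector B with B^2 = -1, the exponential series gives
e^(theta*B) = cos(theta) + sin(theta)*B (the GA analogue of Euler's formula).
theta = 57 degrees = 0.994838 rad
cos(57 deg) = 0.5446
sin(57 deg) = 0.8387
exp(theta*B) = 0.5446 + 0.8387*B


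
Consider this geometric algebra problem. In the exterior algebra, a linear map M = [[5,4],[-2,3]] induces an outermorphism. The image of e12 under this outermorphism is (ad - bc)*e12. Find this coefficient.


The outermorphism of a linear map f sends e1^e2 to f(e1)^f(e2).
f(e1) = 5*e1 - 2*e2
f(e2) = 4*e1 + 3*e2
f(e1) ^ f(e2) = (5*e1 - 2*e2) ^ (4*e1 + 3*e2)
= 5*3*e12 + (-2)*4*e21
= (15 - (-8))*e12
= 23*e12
Coefficient = 23


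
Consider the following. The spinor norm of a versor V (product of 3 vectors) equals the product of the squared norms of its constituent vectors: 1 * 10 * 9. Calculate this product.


Spinor norm N(V) = |v1|^2 * |v2|^2 * ... * |v3|^2
= 1 * 10 * 9
Running product: 1, 10, 90
N(V) = 90


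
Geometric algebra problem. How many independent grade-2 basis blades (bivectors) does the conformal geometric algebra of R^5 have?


The conformal model of R^5 uses Cl(6,1) with m = 5 + 2 = 7 generators.
Number of grade-2 blades = C(m, 2) = C(7, 2)
= 7*6/2 = 21


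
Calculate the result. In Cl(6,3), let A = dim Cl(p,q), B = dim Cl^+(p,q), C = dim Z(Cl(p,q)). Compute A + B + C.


n = 6 + 3 = 9
Total dim = 2^9 = 512
Even subalgebra dim = 2^8 = 256
n is odd, so center dim = 2
Sum = 512 + 256 + 2 = 770


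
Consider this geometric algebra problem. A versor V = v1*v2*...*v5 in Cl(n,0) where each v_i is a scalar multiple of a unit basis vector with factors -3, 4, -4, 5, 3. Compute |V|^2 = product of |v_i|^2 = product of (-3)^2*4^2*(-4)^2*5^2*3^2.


Each vector v_i has |v_i|^2 = s_i^2
Squared scales: (-3)^2 = 9, 4^2 = 16, (-4)^2 = 16, 5^2 = 25, 3^2 = 9
|V|^2 = 9 * 16 * 16 * 25 * 9
= 518400


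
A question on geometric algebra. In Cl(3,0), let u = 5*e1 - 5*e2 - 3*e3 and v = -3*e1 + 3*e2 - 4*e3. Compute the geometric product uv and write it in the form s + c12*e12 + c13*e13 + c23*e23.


In Cl(3,0): e_i^2 = 1, e_ie_j = -e_je_i for i != j.
Scalar part = u . v = 5*(-3) + (-5)*3 + (-3)*(-4)
= -15 + (-15) + 12 = -18
e12 coeff = 5*3 - (-5)*(-3) = 15 - 15 = 0
e13 coeff = 5*(-4) - (-3)*(-3) = -20 - 9 = -29
e23 coeff = (-5)*(-4) - (-3)*3 = 20 - (-9) = 29
uv = -18 + 0*e12 - 29*e13 + 29*e23


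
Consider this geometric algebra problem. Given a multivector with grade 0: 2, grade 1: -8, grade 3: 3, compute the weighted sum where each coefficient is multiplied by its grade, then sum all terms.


Grade-weighted sum = sum of grade_k * coefficient_k
0*2 = 0
1*(-8) = -8
3*3 = 9
Total = 0 + (-8) + 9 = 1


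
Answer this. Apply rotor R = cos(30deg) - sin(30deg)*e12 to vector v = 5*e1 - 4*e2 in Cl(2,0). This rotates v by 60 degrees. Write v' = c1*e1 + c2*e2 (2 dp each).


Rotor R = cos(30deg) - sin(30deg)*e12
Rotation angle theta = 2 * 30 = 60 degrees
v' = R*v*~R rotates v by theta.
cos(60deg) = 0.5000, sin(60deg) = 0.8660
v'_1 = 5*cos(60deg) - (-4)*sin(60deg)
= 5*0.5000 - (-4)*0.8660
= 5.96
v'_2 = 5*sin(60deg) + (-4)*cos(60deg)
= 5*0.8660 + (-4)*0.5000
= 2.33
v' = 5.96*e1 + 2.33*e2


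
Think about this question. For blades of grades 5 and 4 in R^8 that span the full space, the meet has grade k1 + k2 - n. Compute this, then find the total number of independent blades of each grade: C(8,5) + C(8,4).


Meet grade = grade(A) + grade(B) - n
= 5 + 4 - 8 = 1
C(8,5) = 56
C(8,4) = 70
dim_A + dim_B = 56 + 70 = 126


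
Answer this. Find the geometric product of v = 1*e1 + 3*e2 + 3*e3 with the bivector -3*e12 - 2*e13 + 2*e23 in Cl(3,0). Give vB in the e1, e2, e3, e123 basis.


vB has grade-1 (vector) and grade-3 (trivector) parts: vB = (v _| B) + (v ^ B).
Vector part <vB>_1:
  e1: -v2*b12 - v3*b13 = -(3)*(-3) - (3)*(-2) = 15
  e2: v1*b12 - v3*b23 = (1)*(-3) - (3)*(2) = -9
  e3: v1*b13 + v2*b23 = (1)*(-2) + (3)*(2) = 4
Trivector part <vB>_3:
  e123: v1*b23 - v2*b13 + v3*b12 = (1)*(2) - (3)*(-2) + (3)*(-3) = -1
vB = 15*e1 - 9*e2 + 4*e3 - 1*e123


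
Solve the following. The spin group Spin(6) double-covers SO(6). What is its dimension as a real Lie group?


Spin(n) double-covers SO(n); both have Lie algebra so(n) of dimension n(n-1)/2.
n = 6
n(n-1) = 6 * 5 = 30
dim Spin(6) = 30/2 = 15


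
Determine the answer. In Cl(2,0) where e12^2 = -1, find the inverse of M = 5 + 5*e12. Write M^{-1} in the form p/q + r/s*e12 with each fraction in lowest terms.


M = 5 + 5*e12, where e12^2 = -1.
Since M commutes with its reverse ~M = a - b*e12, M * ~M = a^2 - b^2*e12^2 = a^2 + b^2.
So M^{-1} = ~M / (a^2 + b^2) = (a - b*e12)/(a^2 + b^2).
a^2 + b^2 = 25 + 25 = 50
Scalar part = 5/50 = 1/10
Bivector coeff = -5/50 = -1/10
M^{-1} = 1/10 - 1/10*e12


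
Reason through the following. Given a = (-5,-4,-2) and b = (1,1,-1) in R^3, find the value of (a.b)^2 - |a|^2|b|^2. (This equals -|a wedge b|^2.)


a . b = (-5)*1 + (-4)*1 + (-2)*(-1)
= -5 + (-4) + 2 = -7
|a|^2 = (-5)^2 + (-4)^2 + (-2)^2 = 45
|b|^2 = 1^2 + 1^2 + (-1)^2 = 3
(a.b)^2 = (-7)^2 = 49
|a|^2 * |b|^2 = 45 * 3 = 135
Result = 49 - 135 = -86


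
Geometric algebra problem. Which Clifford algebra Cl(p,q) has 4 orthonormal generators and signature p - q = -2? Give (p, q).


We need p + q = 4 and p - q = -2.
Adding: 2p = 4 + (-2) = 2, so p = 1.
Then q = 4 - 1 = 3.
(p, q) = (1, 3)


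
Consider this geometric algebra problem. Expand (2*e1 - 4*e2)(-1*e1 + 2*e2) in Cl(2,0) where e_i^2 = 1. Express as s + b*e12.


Expand: (2*e1 - 4*e2)(-1*e1 + 2*e2)
= 2*(-1)*e1e1 + 2*2*e1e2 + (-4)*(-1)*e2e1 + (-4)*2*e2e2
Using e1^2 = e2^2 = 1, e2e1 = -e1e2:
Scalar part s = 2*(-1) + (-4)*2 = -2 + (-8) = -10
Bivector part b = 2*2 - (-4)*(-1) = 4 - 4 = 0
uv = -10 + 0*e12


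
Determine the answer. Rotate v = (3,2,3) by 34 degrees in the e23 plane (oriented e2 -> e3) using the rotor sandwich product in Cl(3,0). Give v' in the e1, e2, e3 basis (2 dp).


Rotor R = cos(17deg) - sin(17deg)*e23
Rotation angle theta = 2 * 17 = 34 degrees in the e23 plane (e2 -> e3).
The component perpendicular to the plane (e1) is invariant: v'_1 = v1 = 3.00
cos(34deg) = 0.8290, sin(34deg) = 0.5592
v'_2 = v2*cos(theta) - v3*sin(theta) = 2*0.8290 - 3*0.5592 = -0.02
v'_3 = v2*sin(theta) + v3*cos(theta) = 2*0.5592 + 3*0.8290 = 3.61
v' = 3.00*e1 - 0.02*e2 + 3.61*e3


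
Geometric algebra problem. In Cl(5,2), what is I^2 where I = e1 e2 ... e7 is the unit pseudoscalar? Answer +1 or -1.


The pseudoscalar I = e1...e_n (product of all n generators) of Cl(p,q) satisfies I^2 = (-1)^(q + n(n-1)/2).
p = 5, q = 2, n = p + q = 7
n(n-1)/2 = 7 * 6 / 2 = 21
Exponent = q + n(n-1)/2 = 2 + 21 = 23
I^2 = (-1)^23 = -1


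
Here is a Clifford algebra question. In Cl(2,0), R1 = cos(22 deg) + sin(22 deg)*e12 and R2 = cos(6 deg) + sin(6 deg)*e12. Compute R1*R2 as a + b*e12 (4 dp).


Same-plane rotors commute and their half-angles add:
R1*R2 = cos(a1 + a2) + sin(a1 + a2)*e12.
a1 + a2 = 22 + 6 = 28 deg
cos(28 deg) = 0.8829
sin(28 deg) = 0.4695
R1*R2 = 0.8829 + 0.4695*e12


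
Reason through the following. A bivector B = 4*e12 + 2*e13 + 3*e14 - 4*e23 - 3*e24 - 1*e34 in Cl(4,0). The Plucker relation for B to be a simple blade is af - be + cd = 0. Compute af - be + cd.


Plucker relation: af - be + cd
a*f = 4*(-1) = -4
b*e = 2*(-3) = -6
c*d = 3*(-4) = -12
af - be + cd = -4 - (-6) + (-12)
= -10


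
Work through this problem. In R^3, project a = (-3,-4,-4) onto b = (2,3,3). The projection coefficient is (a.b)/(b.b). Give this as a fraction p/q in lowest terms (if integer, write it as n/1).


Projection coefficient = (a . b) / (b . b)
a . b = (-3)*2 + (-4)*3 + (-4)*3
= -6 + (-12) + (-12) = -30
b . b = 2^2 + 3^2 + 3^2
= 4 + 9 + 9 = 22
Coefficient = -30/22
In lowest terms: -15/11


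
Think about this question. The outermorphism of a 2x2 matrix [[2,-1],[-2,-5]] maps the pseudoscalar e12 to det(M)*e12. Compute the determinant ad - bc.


The outermorphism of a linear map f sends e1^e2 to f(e1)^f(e2).
f(e1) = 2*e1 - 2*e2
f(e2) = -1*e1 - 5*e2
f(e1) ^ f(e2) = (2*e1 - 2*e2) ^ (-1*e1 - 5*e2)
= 2*(-5)*e12 + (-2)*(-1)*e21
= (-10 - 2)*e12
= -12*e12
Coefficient = -12


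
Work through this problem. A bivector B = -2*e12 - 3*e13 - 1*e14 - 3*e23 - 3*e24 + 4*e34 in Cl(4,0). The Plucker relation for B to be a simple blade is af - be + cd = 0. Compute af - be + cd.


Plucker relation: af - be + cd
a*f = (-2)*4 = -8
b*e = (-3)*(-3) = 9
c*d = (-1)*(-3) = 3
af - be + cd = -8 - 9 + 3
= -14


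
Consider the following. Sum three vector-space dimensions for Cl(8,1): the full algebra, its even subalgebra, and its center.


n = 8 + 1 = 9
Total dim = 2^9 = 512
Even subalgebra dim = 2^8 = 256
n is odd, so center dim = 2
Sum = 512 + 256 + 2 = 770


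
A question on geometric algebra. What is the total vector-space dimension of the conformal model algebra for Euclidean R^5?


The conformal model of R^5 uses Cl(6,1): the 5 Euclidean generators plus two extra orthogonal generators e+ (e+^2 = +1) and e- (e-^2 = -1), from which the null vectors e0, einf are built.
Number of generators m = 5 + 2 = 7.
dim Cl(p,q) = 2^m = 2^7 = 128


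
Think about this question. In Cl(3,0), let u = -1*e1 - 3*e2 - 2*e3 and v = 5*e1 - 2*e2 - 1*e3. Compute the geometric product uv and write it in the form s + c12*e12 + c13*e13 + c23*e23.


In Cl(3,0): e_i^2 = 1, e_ie_j = -e_je_i for i != j.
Scalar part = u . v = (-1)*5 + (-3)*(-2) + (-2)*(-1)
= -5 + 6 + 2 = 3
e12 coeff = (-1)*(-2) - (-3)*5 = 2 - (-15) = 17
e13 coeff = (-1)*(-1) - (-2)*5 = 1 - (-10) = 11
e23 coeff = (-3)*(-1) - (-2)*(-2) = 3 - 4 = -1
uv = 3 + 17*e12 + 11*e13 - 1*e23


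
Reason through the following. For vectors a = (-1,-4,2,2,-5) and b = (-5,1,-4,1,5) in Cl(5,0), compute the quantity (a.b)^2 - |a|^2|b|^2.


a . b = (-1)*(-5) + (-4)*1 + 2*(-4) + 2*1 + (-5)*5
= 5 + (-4) + (-8) + 2 + (-25) = -30
|a|^2 = (-1)^2 + (-4)^2 + 2^2 + 2^2 + (-5)^2 = 50
|b|^2 = (-5)^2 + 1^2 + (-4)^2 + 1^2 + 5^2 = 68
(a.b)^2 = (-30)^2 = 900
|a|^2 * |b|^2 = 50 * 68 = 3400
Result = 900 - 3400 = -2500


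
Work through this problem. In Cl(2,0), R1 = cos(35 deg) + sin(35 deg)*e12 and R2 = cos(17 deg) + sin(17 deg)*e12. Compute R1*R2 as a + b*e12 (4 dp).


Same-plane rotors commute and their half-angles add:
R1*R2 = cos(a1 + a2) + sin(a1 + a2)*e12.
a1 + a2 = 35 + 17 = 52 deg
cos(52 deg) = 0.6157
sin(52 deg) = 0.7880
R1*R2 = 0.6157 + 0.7880*e12


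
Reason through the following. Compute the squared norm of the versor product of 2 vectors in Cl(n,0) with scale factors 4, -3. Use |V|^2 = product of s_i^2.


Each vector v_i has |v_i|^2 = s_i^2
Squared scales: 4^2 = 16, (-3)^2 = 9
|V|^2 = 16 * 9
= 144


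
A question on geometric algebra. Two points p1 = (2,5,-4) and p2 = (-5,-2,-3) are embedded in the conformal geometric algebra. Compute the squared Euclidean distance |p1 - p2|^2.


p1 - p2 = (7, 7, -1)
|p1 - p2|^2 = 7^2 + 7^2 + (-1)^2
= 49 + 49 + 1
= 99


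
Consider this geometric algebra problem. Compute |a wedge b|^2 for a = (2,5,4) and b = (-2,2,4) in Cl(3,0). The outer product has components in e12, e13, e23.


a wedge b = (a1*b2 - a2*b1)*e12 + (a1*b3 - a3*b1)*e13 + (a2*b3 - a3*b2)*e23
e12 coeff: 2*2 - 5*(-2) = 4 - (-10) = 14
e13 coeff: 2*4 - 4*(-2) = 8 - (-8) = 16
e23 coeff: 5*4 - 4*2 = 20 - 8 = 12
|a wedge b|^2 = 14^2 + 16^2 + 12^2
= 196 + 256 + 144
= 596


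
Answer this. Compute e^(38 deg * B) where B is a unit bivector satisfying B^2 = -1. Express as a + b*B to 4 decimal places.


For a unit bivector B with B^2 = -1, the exponential series gives
e^(theta*B) = cos(theta) + sin(theta)*B (the GA analogue of Euler's formula).
theta = 38 degrees = 0.663225 rad
cos(38 deg) = 0.7880
sin(38 deg) = 0.6157
exp(theta*B) = 0.7880 + 0.6157*B


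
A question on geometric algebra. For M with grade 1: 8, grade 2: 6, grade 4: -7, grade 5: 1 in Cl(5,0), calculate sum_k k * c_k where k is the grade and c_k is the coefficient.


Grade-weighted sum = sum of grade_k * coefficient_k
1*8 = 8
2*6 = 12
4*(-7) = -28
5*1 = 5
Total = 8 + 12 + (-28) + 5 = -3


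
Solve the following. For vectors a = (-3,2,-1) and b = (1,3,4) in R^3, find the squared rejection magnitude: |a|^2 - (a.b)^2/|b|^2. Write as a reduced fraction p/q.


|a|^2 = (-3)^2 + 2^2 + (-1)^2 = 14
|b|^2 = 1^2 + 3^2 + 4^2 = 26
a . b = (-3)*1 + 2*3 + (-1)*4 = -1
(a.b)^2 = (-1)^2 = 1
|rej|^2 = 14 - 1/26
= (364 - 1)/26
= 363/26
In lowest terms: 363/26


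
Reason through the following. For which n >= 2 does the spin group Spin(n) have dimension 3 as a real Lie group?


dim Spin(n) = dim so(n) = n(n-1)/2.
Solve n(n-1)/2 = 3, i.e. n^2 - n - 6 = 0.
Discriminant = 1 + 8*3 = 25
n = (1 + sqrt(25))/2 = (1 + 5)/2 = 3


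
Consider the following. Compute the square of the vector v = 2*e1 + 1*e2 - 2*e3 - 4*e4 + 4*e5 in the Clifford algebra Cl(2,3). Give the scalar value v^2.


v^2 = sum of c_i^2 * e_i^2
Positive signature terms (e_i^2 = +1): 2^2 + 1^2 = 5
Negative signature terms (e_j^2 = -1): (-2)^2 + (-4)^2 + 4^2 = 36
v^2 = 5 - 36 = -31


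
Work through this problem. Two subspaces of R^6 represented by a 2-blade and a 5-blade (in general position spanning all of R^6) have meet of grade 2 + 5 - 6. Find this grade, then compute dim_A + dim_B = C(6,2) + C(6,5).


Meet grade = grade(A) + grade(B) - n
= 2 + 5 - 6 = 1
C(6,2) = 15
C(6,5) = 6
dim_A + dim_B = 15 + 6 = 21


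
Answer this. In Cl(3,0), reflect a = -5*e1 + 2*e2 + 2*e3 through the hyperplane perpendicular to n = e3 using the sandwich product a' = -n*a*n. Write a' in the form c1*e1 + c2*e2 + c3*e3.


Reflection formula: a' = -n*a*n, with n = e3 (unit vector, n^2 = 1).
For reflection through hyperplane perp to e3:
The component along e3 flips sign, others stay.
a = (-5, 2, 2)
a' = (-5, 2, -2)
a' = -5*e1 + 2*e2 - 2*e3


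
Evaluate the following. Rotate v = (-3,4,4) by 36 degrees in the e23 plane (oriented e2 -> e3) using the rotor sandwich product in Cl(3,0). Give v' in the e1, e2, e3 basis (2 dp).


Rotor R = cos(18deg) - sin(18deg)*e23
Rotation angle theta = 2 * 18 = 36 degrees in the e23 plane (e2 -> e3).
The component perpendicular to the plane (e1) is invariant: v'_1 = v1 = -3.00
cos(36deg) = 0.8090, sin(36deg) = 0.5878
v'_2 = v2*cos(theta) - v3*sin(theta) = 4*0.8090 - 4*0.5878 = 0.88
v'_3 = v2*sin(theta) + v3*cos(theta) = 4*0.5878 + 4*0.8090 = 5.59
v' = -3.00*e1 + 0.88*e2 + 5.59*e3


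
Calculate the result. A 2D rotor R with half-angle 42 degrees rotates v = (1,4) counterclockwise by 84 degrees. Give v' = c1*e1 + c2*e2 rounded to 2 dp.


Rotor R = cos(42deg) - sin(42deg)*e12
Rotation angle theta = 2 * 42 = 84 degrees
v' = R*v*~R rotates v by theta.
cos(84deg) = 0.1045, sin(84deg) = 0.9945
v'_1 = 1*cos(84deg) - 4*sin(84deg)
= 1*0.1045 - 4*0.9945
= -3.87
v'_2 = 1*sin(84deg) + 4*cos(84deg)
= 1*0.9945 + 4*0.1045
= 1.41
v' = -3.87*e1 + 1.41*e2


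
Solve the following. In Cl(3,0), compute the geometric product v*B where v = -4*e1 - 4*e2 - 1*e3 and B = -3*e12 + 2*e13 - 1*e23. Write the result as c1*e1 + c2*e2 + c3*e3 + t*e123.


vB has grade-1 (vector) and grade-3 (trivector) parts: vB = (v _| B) + (v ^ B).
Vector part <vB>_1:
  e1: -v2*b12 - v3*b13 = -(-4)*(-3) - (-1)*(2) = -10
  e2: v1*b12 - v3*b23 = (-4)*(-3) - (-1)*(-1) = 11
  e3: v1*b13 + v2*b23 = (-4)*(2) + (-4)*(-1) = -4
Trivector part <vB>_3:
  e123: v1*b23 - v2*b13 + v3*b12 = (-4)*(-1) - (-4)*(2) + (-1)*(-3) = 15
vB = -10*e1 + 11*e2 - 4*e3 + 15*e123


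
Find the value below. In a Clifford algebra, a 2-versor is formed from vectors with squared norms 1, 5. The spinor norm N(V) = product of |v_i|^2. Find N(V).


Spinor norm N(V) = |v1|^2 * |v2|^2 * ... * |v2|^2
= 1 * 5
Running product: 1, 5
N(V) = 5


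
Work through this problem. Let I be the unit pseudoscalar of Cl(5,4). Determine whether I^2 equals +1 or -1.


The pseudoscalar I = e1...e_n (product of all n generators) of Cl(p,q) satisfies I^2 = (-1)^(q + n(n-1)/2).
p = 5, q = 4, n = p + q = 9
n(n-1)/2 = 9 * 8 / 2 = 36
Exponent = q + n(n-1)/2 = 4 + 36 = 40
I^2 = (-1)^40 = +1


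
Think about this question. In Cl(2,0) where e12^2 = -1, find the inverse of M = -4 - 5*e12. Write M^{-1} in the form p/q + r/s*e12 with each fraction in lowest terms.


M = -4 - 5*e12, where e12^2 = -1.
Since M commutes with its reverse ~M = a - b*e12, M * ~M = a^2 - b^2*e12^2 = a^2 + b^2.
So M^{-1} = ~M / (a^2 + b^2) = (a - b*e12)/(a^2 + b^2).
a^2 + b^2 = 16 + 25 = 41
Scalar part = -4/41 = -4/41
Bivector coeff = 5/41 = 5/41
M^{-1} = -4/41 + 5/41*e12


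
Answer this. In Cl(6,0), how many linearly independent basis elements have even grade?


Even subalgebra dimension = 2^(n-1)
n = 6 + 0 = 6
2^(6 - 1) = 2^5 = 32
Verification: sum of C(6,k) for even k = 1 + 15 + 15 + 1 = 32
Result = 32


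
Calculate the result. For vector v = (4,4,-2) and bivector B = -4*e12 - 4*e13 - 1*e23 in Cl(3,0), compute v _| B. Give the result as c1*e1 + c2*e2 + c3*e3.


Left contraction v _| B = <vB>_1 (grade-1 part of the geometric product vB).
Using e1_|e12 = e2, e2_|e12 = -e1, e1_|e13 = e3, e3_|e13 = -e1, e2_|e23 = e3, e3_|e23 = -e2:
e1 coeff: -v2*b12 - v3*b13 = -(4)*(-4) - (-2)*(-4) = 8
e2 coeff: v1*b12 - v3*b23 = (4)*(-4) - (-2)*(-1) = -18
e3 coeff: v1*b13 + v2*b23 = (4)*(-4) + (4)*(-1) = -20
v _| B = 8*e1 - 18*e2 - 20*e3


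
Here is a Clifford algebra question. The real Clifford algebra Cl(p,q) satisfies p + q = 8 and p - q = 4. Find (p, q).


We need p + q = 8 and p - q = 4.
Adding: 2p = 8 + 4 = 12, so p = 6.
Then q = 8 - 6 = 2.
(p, q) = (6, 2)


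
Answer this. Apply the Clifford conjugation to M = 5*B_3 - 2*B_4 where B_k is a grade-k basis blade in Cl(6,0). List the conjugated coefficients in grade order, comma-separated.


Clifford conjugate sign for grade k: (-1)^(k(k+1)/2)
Grade 3: (-1)^(3*4/2) = (-1)^6 = 1, coeff 5 -> 5
Grade 4: (-1)^(4*5/2) = (-1)^10 = 1, coeff -2 -> -2
Conjugated coefficients: 5, -2


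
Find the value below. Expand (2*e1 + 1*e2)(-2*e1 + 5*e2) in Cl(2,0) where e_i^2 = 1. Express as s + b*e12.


Expand: (2*e1 + 1*e2)(-2*e1 + 5*e2)
= 2*(-2)*e1e1 + 2*5*e1e2 + 1*(-2)*e2e1 + 1*5*e2e2
Using e1^2 = e2^2 = 1, e2e1 = -e1e2:
Scalar part s = 2*(-2) + 1*5 = -4 + 5 = 1
Bivector part b = 2*5 - 1*(-2) = 10 - (-2) = 12
uv = 1 + 12*e12


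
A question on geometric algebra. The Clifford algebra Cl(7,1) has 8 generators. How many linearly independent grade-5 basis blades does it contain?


Number of grade-k basis blades in Cl(p,q) with n = p + q is C(n, k).
n = 7 + 1 = 8
C(8, 5) = 8! / (5! * 3!)
= 40320 / (120 * 6)
= 56


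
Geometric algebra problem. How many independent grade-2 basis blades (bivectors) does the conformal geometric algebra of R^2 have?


The conformal model of R^2 uses Cl(3,1) with m = 2 + 2 = 4 generators.
Number of grade-2 blades = C(m, 2) = C(4, 2)
= 4*3/2 = 6


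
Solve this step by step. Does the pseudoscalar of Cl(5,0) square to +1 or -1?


The pseudoscalar I = e1...e_n (product of all n generators) of Cl(p,q) satisfies I^2 = (-1)^(q + n(n-1)/2).
p = 5, q = 0, n = p + q = 5
n(n-1)/2 = 5 * 4 / 2 = 10
Exponent = q + n(n-1)/2 = 0 + 10 = 10
I^2 = (-1)^10 = +1


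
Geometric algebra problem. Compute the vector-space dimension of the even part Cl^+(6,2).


Even subalgebra dimension = 2^(n-1)
n = 6 + 2 = 8
2^(8 - 1) = 2^7 = 128
Verification: sum of C(8,k) for even k = 1 + 28 + 70 + 28 + 1 = 128
Result = 128


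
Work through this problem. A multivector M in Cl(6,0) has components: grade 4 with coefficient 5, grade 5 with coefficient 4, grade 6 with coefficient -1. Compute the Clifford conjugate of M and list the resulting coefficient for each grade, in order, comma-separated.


Clifford conjugate sign for grade k: (-1)^(k(k+1)/2)
Grade 4: (-1)^(4*5/2) = (-1)^10 = 1, coeff 5 -> 5
Grade 5: (-1)^(5*6/2) = (-1)^15 = -1, coeff 4 -> -4
Grade 6: (-1)^(6*7/2) = (-1)^21 = -1, coeff -1 -> 1
Conjugated coefficients: 5, -4, 1


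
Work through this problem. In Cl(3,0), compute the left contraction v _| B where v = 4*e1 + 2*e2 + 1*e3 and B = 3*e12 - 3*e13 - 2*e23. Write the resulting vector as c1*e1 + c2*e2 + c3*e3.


Left contraction v _| B = <vB>_1 (grade-1 part of the geometric product vB).
Using e1_|e12 = e2, e2_|e12 = -e1, e1_|e13 = e3, e3_|e13 = -e1, e2_|e23 = e3, e3_|e23 = -e2:
e1 coeff: -v2*b12 - v3*b13 = -(2)*(3) - (1)*(-3) = -3
e2 coeff: v1*b12 - v3*b23 = (4)*(3) - (1)*(-2) = 14
e3 coeff: v1*b13 + v2*b23 = (4)*(-3) + (2)*(-2) = -16
v _| B = -3*e1 + 14*e2 - 16*e3


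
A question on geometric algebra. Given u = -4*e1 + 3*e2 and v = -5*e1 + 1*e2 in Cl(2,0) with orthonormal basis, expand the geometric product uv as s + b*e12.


Expand: (-4*e1 + 3*e2)(-5*e1 + 1*e2)
= (-4)*(-5)*e1e1 + (-4)*1*e1e2 + 3*(-5)*e2e1 + 3*1*e2e2
Using e1^2 = e2^2 = 1, e2e1 = -e1e2:
Scalar part s = (-4)*(-5) + 3*1 = 20 + 3 = 23
Bivector part b = (-4)*1 - 3*(-5) = -4 - (-15) = 11
uv = 23 + 11*e12


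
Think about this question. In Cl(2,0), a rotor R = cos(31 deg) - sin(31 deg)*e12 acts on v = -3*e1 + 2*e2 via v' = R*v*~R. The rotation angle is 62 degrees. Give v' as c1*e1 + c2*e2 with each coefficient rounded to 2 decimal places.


Rotor R = cos(31deg) - sin(31deg)*e12
Rotation angle theta = 2 * 31 = 62 degrees
v' = R*v*~R rotates v by theta.
cos(62deg) = 0.4695, sin(62deg) = 0.8829
v'_1 = -3*cos(62deg) - 2*sin(62deg)
= -3*0.4695 - 2*0.8829
= -3.17
v'_2 = -3*sin(62deg) + 2*cos(62deg)
= -3*0.8829 + 2*0.4695
= -1.71
v' = -3.17*e1 - 1.71*e2


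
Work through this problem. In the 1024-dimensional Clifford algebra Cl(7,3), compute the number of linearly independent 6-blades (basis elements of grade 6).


Number of grade-k basis blades in Cl(p,q) with n = p + q is C(n, k).
n = 7 + 3 = 10
C(10, 6) = 10! / (6! * 4!)
= 3628800 / (720 * 24)
= 210


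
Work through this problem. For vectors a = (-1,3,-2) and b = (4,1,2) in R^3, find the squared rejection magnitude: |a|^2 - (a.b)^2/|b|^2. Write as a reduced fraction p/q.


|a|^2 = (-1)^2 + 3^2 + (-2)^2 = 14
|b|^2 = 4^2 + 1^2 + 2^2 = 21
a . b = (-1)*4 + 3*1 + (-2)*2 = -5
(a.b)^2 = (-5)^2 = 25
|rej|^2 = 14 - 25/21
= (294 - 25)/21
= 269/21
In lowest terms: 269/21


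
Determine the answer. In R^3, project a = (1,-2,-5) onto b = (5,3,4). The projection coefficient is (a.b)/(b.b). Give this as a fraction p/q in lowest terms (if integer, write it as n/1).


Projection coefficient = (a . b) / (b . b)
a . b = 1*5 + (-2)*3 + (-5)*4
= 5 + (-6) + (-20) = -21
b . b = 5^2 + 3^2 + 4^2
= 25 + 9 + 16 = 50
Coefficient = -21/50
In lowest terms: -21/50


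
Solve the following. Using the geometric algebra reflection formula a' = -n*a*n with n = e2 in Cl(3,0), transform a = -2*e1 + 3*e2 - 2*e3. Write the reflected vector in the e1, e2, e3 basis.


Reflection formula: a' = -n*a*n, with n = e2 (unit vector, n^2 = 1).
For reflection through hyperplane perp to e2:
The component along e2 flips sign, others stay.
a = (-2, 3, -2)
a' = (-2, -3, -2)
a' = -2*e1 - 3*e2 - 2*e3


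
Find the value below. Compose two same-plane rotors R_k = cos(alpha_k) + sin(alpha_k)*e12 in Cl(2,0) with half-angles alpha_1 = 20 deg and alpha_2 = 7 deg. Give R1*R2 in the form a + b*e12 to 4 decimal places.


Same-plane rotors commute and their half-angles add:
R1*R2 = cos(a1 + a2) + sin(a1 + a2)*e12.
a1 + a2 = 20 + 7 = 27 deg
cos(27 deg) = 0.8910
sin(27 deg) = 0.4540
R1*R2 = 0.8910 + 0.4540*e12


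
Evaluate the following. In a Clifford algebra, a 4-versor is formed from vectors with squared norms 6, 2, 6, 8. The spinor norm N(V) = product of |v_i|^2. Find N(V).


Spinor norm N(V) = |v1|^2 * |v2|^2 * ... * |v4|^2
= 6 * 2 * 6 * 8
Running product: 6, 12, 72, 576
N(V) = 576


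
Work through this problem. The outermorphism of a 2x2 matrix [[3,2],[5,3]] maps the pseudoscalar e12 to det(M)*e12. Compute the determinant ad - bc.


The outermorphism of a linear map f sends e1^e2 to f(e1)^f(e2).
f(e1) = 3*e1 + 5*e2
f(e2) = 2*e1 + 3*e2
f(e1) ^ f(e2) = (3*e1 + 5*e2) ^ (2*e1 + 3*e2)
= 3*3*e12 + 5*2*e21
= (9 - 10)*e12
= -1*e12
Coefficient = -1


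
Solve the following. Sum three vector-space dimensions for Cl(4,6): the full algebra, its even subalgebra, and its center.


n = 4 + 6 = 10
Total dim = 2^10 = 1024
Even subalgebra dim = 2^9 = 512
n is even, so center dim = 1
Sum = 1024 + 512 + 1 = 1537


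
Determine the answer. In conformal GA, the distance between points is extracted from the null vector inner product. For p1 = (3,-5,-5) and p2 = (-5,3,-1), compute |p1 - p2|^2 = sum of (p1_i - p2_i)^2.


p1 - p2 = (8, -8, -4)
|p1 - p2|^2 = 8^2 + (-8)^2 + (-4)^2
= 64 + 64 + 16
= 144


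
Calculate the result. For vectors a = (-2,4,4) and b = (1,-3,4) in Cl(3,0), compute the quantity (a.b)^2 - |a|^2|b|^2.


a . b = (-2)*1 + 4*(-3) + 4*4
= -2 + (-12) + 16 = 2
|a|^2 = (-2)^2 + 4^2 + 4^2 = 36
|b|^2 = 1^2 + (-3)^2 + 4^2 = 26
(a.b)^2 = 2^2 = 4
|a|^2 * |b|^2 = 36 * 26 = 936
Result = 4 - 936 = -932


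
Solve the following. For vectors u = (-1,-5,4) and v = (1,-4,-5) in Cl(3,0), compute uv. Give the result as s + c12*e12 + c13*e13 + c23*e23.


In Cl(3,0): e_i^2 = 1, e_ie_j = -e_je_i for i != j.
Scalar part = u . v = (-1)*1 + (-5)*(-4) + 4*(-5)
= -1 + 20 + (-20) = -1
e12 coeff = (-1)*(-4) - (-5)*1 = 4 - (-5) = 9
e13 coeff = (-1)*(-5) - 4*1 = 5 - 4 = 1
e23 coeff = (-5)*(-5) - 4*(-4) = 25 - (-16) = 41
uv = -1 + 9*e12 + 1*e13 + 41*e23


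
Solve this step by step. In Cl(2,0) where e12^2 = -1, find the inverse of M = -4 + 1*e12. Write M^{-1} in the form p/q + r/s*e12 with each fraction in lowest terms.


M = -4 + 1*e12, where e12^2 = -1.
Since M commutes with its reverse ~M = a - b*e12, M * ~M = a^2 - b^2*e12^2 = a^2 + b^2.
So M^{-1} = ~M / (a^2 + b^2) = (a - b*e12)/(a^2 + b^2).
a^2 + b^2 = 16 + 1 = 17
Scalar part = -4/17 = -4/17
Bivector coeff = -1/17 = -1/17
M^{-1} = -4/17 - 1/17*e12


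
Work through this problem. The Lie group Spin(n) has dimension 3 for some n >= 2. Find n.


dim Spin(n) = dim so(n) = n(n-1)/2.
Solve n(n-1)/2 = 3, i.e. n^2 - n - 6 = 0.
Discriminant = 1 + 8*3 = 25
n = (1 + sqrt(25))/2 = (1 + 5)/2 = 3


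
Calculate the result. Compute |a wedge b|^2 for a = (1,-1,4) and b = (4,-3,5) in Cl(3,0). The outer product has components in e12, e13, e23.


a wedge b = (a1*b2 - a2*b1)*e12 + (a1*b3 - a3*b1)*e13 + (a2*b3 - a3*b2)*e23
e12 coeff: 1*(-3) - (-1)*4 = -3 - (-4) = 1
e13 coeff: 1*5 - 4*4 = 5 - 16 = -11
e23 coeff: (-1)*5 - 4*(-3) = -5 - (-12) = 7
|a wedge b|^2 = 1^2 + (-11)^2 + 7^2
= 1 + 121 + 49
= 171


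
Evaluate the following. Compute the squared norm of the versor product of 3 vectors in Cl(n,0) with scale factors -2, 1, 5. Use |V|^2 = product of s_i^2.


Each vector v_i has |v_i|^2 = s_i^2
Squared scales: (-2)^2 = 4, 1^2 = 1, 5^2 = 25
|V|^2 = 4 * 1 * 25
= 100
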